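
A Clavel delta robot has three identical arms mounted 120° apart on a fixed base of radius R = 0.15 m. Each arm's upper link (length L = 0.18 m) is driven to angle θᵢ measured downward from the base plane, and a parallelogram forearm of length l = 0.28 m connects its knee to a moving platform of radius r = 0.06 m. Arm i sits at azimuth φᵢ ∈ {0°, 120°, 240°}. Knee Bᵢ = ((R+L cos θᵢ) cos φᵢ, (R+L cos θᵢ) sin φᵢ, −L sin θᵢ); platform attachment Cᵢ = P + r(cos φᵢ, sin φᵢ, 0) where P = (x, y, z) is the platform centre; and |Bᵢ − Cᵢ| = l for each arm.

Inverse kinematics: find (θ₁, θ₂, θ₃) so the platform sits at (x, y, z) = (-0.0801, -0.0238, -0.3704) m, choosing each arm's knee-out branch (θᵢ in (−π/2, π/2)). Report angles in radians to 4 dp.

φ1=0.0° → target in arm frame (-0.0801, -0.0238)
  e−x'=0.1701;  (l²−L²−(e−x')²−y'²−z²)/2L = -0.3353
  γ=atan2(-0.3704,0.1701)=-1.1403;  ψ=arccos(-0.8226)=2.5367;  θ1=γ+ψ≈1.3964
arm 2 (φ=120.0°): x'=0.0194, y'=0.0813
  A=0.0706, B=-0.3704, C=(l²−L²−A²−y'²−z²)/(2L)=-0.2855
  γ=atan2(-0.3704,0.0706)=-1.3826;  ψ=arccos(-0.7572)=2.4298;  θ2=γ+ψ≈1.0472
rotate P by −φ3: (0.0607, -0.0575, -0.3704)
  A cos θ + B sin θ = C:  0.0293·cos θ + -0.3704·sin θ = -0.2649
  γ=atan2(-0.3704,0.0293)=-1.4918;  ψ=arccos(-0.7129)=2.3644;  θ3=γ+ψ≈0.8727

θ₁ = 1.3964, θ₂ = 1.0472, θ₃ = 0.8727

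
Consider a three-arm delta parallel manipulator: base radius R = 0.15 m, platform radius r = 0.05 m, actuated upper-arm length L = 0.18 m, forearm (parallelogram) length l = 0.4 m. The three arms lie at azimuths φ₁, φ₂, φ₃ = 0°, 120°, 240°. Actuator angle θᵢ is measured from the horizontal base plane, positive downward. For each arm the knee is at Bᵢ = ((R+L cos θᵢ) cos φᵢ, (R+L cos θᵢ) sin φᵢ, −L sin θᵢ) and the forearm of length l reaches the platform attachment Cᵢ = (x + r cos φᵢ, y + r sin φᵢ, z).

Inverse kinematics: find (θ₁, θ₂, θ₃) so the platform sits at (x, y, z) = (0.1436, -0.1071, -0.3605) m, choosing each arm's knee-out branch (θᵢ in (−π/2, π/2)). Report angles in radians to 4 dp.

θ₁ = 0.0003, θ₂ = 1.1344, θ₃ = 0.5237

arm 1 (φ=0.0°): x'=0.1436, y'=-0.1071
  A cos θ + B sin θ = C:  -0.0436·cos θ + -0.3605·sin θ = -0.0437
  γ=atan2(-0.3605,-0.0436)=-1.6912;  ψ=arccos(-0.1203)=1.6914;  θ1=γ+ψ≈0.0003
arm 2 (φ=120.0°): x'=-0.1646, y'=-0.0708
  e−x'=0.2646;  (l²−L²−(e−x')²−y'²−z²)/2L = -0.2149
  √(A²+B²)=0.4472;  θ2 = -0.9377+2.0721 ≈ 1.1344
arm 3 (φ=240.0°): x'=0.0210, y'=0.1779
  e−x'=0.0790;  (l²−L²−(e−x')²−y'²−z²)/2L = -0.1118
  √(A²+B²)=0.3691;  θ3 = -1.3549+1.8787 ≈ 0.5237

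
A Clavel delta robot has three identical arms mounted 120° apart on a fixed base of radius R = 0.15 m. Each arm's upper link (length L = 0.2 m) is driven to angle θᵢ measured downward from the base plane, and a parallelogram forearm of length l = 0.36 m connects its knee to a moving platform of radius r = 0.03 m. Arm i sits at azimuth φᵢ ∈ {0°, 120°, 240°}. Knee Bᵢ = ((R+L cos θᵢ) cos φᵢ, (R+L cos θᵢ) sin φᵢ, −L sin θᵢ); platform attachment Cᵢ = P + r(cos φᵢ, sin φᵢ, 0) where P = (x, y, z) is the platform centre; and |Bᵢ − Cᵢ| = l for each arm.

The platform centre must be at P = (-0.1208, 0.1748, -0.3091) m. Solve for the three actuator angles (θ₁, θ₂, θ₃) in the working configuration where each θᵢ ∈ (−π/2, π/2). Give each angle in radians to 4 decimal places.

φ1=0.0° → target in arm frame (-0.1208, 0.1748)
  A cos θ + B sin θ = C:  0.2408·cos θ + -0.3091·sin θ = -0.2362
  θ1 = atan2(B,A) + arccos(C/0.3918) = 1.3089
arm 2 (φ=120.0°): x'=0.2118, y'=0.0172
  A=-0.0918, B=-0.3091, C=(l²−L²−A²−y'²−z²)/(2L)=-0.0367
  γ=atan2(-0.3091,-0.0918)=-1.8594;  ψ=arccos(-0.1137)=1.6847;  θ2=γ+ψ≈-0.1747
φ3=240.0° → target in arm frame (-0.0910, -0.1920)
  e−x'=0.2110;  (l²−L²−(e−x')²−y'²−z²)/2L = -0.2183
  γ=atan2(-0.3091,0.2110)=-0.9719;  ψ=arccos(-0.5834)=2.1936;  θ3=γ+ψ≈1.2218

θ₁ = 1.3089, θ₂ = -0.1747, θ₃ = 1.2218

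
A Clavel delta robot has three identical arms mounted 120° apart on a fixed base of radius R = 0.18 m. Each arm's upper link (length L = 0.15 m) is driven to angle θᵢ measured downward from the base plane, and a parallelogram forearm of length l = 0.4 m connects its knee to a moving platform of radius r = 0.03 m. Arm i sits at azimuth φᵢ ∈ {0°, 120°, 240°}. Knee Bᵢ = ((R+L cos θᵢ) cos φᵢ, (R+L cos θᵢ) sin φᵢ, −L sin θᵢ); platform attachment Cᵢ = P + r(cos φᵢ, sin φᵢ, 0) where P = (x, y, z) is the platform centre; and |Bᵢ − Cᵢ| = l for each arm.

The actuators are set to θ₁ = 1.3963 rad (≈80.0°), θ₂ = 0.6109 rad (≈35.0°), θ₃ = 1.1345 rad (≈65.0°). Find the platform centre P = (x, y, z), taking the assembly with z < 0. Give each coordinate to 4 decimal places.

(-0.0828, 0.0681, -0.4450)

O1 = (0.1760·cos0.0°, 0.1760·sin0.0°, -0.1477) = (0.1760, 0.0000, -0.1477)
O2 = (0.2729·cos120.0°, 0.2729·sin120.0°, -0.0860) = (-0.1364, 0.2363, -0.0860)
arm 3 at φ=240.0°: (R−r)+L cos θ3 = 0.2134;  O3 = (-0.1067, -0.1848, -0.1359)
|O₂|²−|O₁|² = 0.0290;  |O₃|²−|O₁|² = 0.0112
[-0.6250 0.4726 0.1234]·P = 0.0290;  [-0.5655 -0.3696 0.0235]·P = 0.0112
det = 0.4982;  x = -0.0322+0.1138z,  y = 0.0189+-0.1105z
sphere 1 gives Az²+Bz+C=0 with A=1.0252, B=0.2439, C=-0.0945;  B²−4AC=0.4468;  roots -0.4450, 0.2071;  negative root z = -0.4450
x = -0.0828, y = 0.0681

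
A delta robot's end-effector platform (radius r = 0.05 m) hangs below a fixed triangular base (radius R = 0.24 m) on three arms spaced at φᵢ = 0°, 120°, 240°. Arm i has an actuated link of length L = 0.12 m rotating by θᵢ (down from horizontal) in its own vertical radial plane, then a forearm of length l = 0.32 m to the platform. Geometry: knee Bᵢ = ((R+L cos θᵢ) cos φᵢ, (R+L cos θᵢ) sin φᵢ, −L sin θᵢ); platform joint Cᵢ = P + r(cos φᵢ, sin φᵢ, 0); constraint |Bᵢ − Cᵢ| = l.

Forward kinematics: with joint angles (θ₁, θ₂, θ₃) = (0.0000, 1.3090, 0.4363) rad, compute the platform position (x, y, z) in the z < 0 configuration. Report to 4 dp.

(0.0632, -0.0661, -0.1926)

S1 = (0.3100·cos0.0°, 0.3100·sin0.0°, 0.0000) = (0.3100, 0.0000, 0.0000)
φ2=120.0°: virtual centre (-0.1105, 0.1914, -0.1159), radius l
S3 = (0.2988·cos240.0°, 0.2988·sin240.0°, -0.0507) = (-0.1494, -0.2587, -0.0507)
subtract pairs → two planes through P
plane₁₂: -0.8411x+0.3829y+-0.2318z = -0.0338
det = 0.7870;  x = 0.0243+-0.2018z,  y = -0.0349+0.1622z
sphere 1 gives Az²+Bz+C=0 with A=1.0670, B=0.1040, C=-0.0196;  B²−4AC=0.0943;  roots -0.1926, 0.0952;  negative root z = -0.1926
x = 0.0632, y = -0.0661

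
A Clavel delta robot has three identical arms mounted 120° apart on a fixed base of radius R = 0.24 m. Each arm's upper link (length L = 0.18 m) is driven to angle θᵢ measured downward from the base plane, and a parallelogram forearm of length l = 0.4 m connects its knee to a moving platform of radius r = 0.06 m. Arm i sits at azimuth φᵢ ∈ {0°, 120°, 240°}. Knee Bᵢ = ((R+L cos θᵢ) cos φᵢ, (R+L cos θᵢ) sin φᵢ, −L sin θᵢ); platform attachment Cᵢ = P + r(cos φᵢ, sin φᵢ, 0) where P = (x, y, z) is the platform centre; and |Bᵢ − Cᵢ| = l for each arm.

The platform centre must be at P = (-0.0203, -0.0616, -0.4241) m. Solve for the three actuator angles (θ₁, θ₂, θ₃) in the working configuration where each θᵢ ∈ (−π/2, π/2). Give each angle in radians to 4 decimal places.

θ₁ = 1.0473, θ₂ = 1.1345, θ₃ = 0.6981

φ1=0.0° → target in arm frame (-0.0203, -0.0616)
  A cos θ + B sin θ = C:  0.2003·cos θ + -0.4241·sin θ = -0.2672
  γ=atan2(-0.4241,0.2003)=-1.1296;  ψ=arccos(-0.5696)=2.1768;  θ1=γ+ψ≈1.0473
φ2=120.0° → target in arm frame (-0.0432, 0.0484)
  A=0.2232, B=-0.4241, C=(l²−L²−A²−y'²−z²)/(2L)=-0.2901
  γ=atan2(-0.4241,0.2232)=-1.0863;  ψ=arccos(-0.6052)=2.2208;  θ2=γ+ψ≈1.1345
φ3=240.0° → target in arm frame (0.0635, 0.0132)
  e−x'=0.1165;  (l²−L²−(e−x')²−y'²−z²)/2L = -0.1834
  √(A²+B²)=0.4398;  θ3 = -1.3027+2.0008 ≈ 0.6981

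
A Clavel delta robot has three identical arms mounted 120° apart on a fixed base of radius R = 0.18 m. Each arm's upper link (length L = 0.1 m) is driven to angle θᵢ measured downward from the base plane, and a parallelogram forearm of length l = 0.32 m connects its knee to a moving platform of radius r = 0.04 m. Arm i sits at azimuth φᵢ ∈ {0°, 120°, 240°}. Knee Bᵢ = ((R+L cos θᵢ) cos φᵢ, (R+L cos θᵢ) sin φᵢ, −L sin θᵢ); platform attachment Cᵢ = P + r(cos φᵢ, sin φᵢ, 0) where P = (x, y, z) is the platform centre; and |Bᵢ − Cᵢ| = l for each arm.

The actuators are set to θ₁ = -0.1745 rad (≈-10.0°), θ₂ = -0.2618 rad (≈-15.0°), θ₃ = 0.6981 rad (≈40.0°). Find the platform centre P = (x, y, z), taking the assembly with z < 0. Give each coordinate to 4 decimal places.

arm 1 at φ=0.0°: e+L cos θ1 = 0.2385;  centre 1 = (0.2385, 0.0000, 0.0174)
φ2=120.0°: virtual centre (-0.1183, 0.2049, 0.0259), radius l
centre 3 = (0.2166·cos240.0°, 0.2166·sin240.0°, -0.0643) = (-0.1083, -0.1876, -0.0643)
eliminate P² terms by subtracting sphere 1 from 2 and 3
plane₁₂: -0.7136x+0.4098y+0.0170z = -0.0005
det = 0.5519;  x = 0.0049+-0.1096z,  y = 0.0073+-0.2325z
quadratic in z: (1.0661)z²+(0.0131)z+(-0.0475)=0, √Δ=0.4502 → z ∈ {-0.2173, 0.2050}; z = -0.2173 (taking z<0)
x = 0.0287, y = 0.0578

(0.0287, 0.0578, -0.2173)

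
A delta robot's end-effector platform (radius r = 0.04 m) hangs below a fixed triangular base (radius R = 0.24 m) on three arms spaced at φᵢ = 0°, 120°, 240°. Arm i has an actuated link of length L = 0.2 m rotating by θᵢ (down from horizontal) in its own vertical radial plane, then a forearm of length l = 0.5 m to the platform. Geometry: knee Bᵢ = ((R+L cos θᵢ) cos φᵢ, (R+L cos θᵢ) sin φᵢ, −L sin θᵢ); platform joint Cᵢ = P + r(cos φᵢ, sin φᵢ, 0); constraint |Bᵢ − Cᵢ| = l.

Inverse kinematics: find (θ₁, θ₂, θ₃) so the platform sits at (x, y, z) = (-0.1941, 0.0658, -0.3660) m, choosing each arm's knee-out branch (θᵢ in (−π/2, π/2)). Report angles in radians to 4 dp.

θ₁ = 1.2215, θ₂ = -0.2618, θ₃ = 0.3489

arm 1 (φ=0.0°): x'=-0.1941, y'=0.0658
  A cos θ + B sin θ = C:  0.3941·cos θ + -0.3660·sin θ = -0.2090
  θ1 = atan2(B,A) + arccos(C/0.5378) = 1.2215
φ2=120.0° → target in arm frame (0.1540, 0.1352)
  e−x'=0.0460;  (l²−L²−(e−x')²−y'²−z²)/2L = 0.1391
  γ=atan2(-0.3660,0.0460)=-1.4459;  ψ=arccos(0.3772)=1.1840;  θ2=γ+ψ≈-0.2618
φ3=240.0° → target in arm frame (0.0401, -0.2010)
  A cos θ + B sin θ = C:  0.1599·cos θ + -0.3660·sin θ = 0.0252
  √(A²+B²)=0.3994;  θ3 = -1.1588+1.5078 ≈ 0.3489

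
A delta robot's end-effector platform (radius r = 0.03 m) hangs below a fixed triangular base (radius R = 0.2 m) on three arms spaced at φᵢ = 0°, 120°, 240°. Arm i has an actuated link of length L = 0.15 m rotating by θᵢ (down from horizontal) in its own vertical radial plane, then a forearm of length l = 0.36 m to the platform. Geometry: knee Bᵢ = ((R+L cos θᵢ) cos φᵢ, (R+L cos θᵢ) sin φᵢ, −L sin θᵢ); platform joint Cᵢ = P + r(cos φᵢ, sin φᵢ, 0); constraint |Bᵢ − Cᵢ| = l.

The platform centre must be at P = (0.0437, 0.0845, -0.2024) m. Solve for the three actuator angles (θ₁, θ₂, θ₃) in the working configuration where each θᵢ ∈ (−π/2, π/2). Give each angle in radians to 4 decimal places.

θ₁ = -0.0873, θ₂ = -0.1751, θ₃ = 0.9598

rotate P by −φ1: (0.0437, 0.0845, -0.2024)
  A cos θ + B sin θ = C:  0.1263·cos θ + -0.2024·sin θ = 0.1435
  √(A²+B²)=0.2386;  θ1 = -1.0129+0.9256 ≈ -0.0873
rotate P by −φ2: (0.0513, -0.0801, -0.2024)
  A=0.1187, B=-0.2024, C=(l²−L²−A²−y'²−z²)/(2L)=0.1521
  √(A²+B²)=0.2346;  θ2 = -1.0405+0.8654 ≈ -0.1751
φ3=240.0° → target in arm frame (-0.0950, -0.0044)
  A cos θ + B sin θ = C:  0.2650·cos θ + -0.2024·sin θ = -0.0138
  θ3 = atan2(B,A) + arccos(C/0.3335) = 0.9598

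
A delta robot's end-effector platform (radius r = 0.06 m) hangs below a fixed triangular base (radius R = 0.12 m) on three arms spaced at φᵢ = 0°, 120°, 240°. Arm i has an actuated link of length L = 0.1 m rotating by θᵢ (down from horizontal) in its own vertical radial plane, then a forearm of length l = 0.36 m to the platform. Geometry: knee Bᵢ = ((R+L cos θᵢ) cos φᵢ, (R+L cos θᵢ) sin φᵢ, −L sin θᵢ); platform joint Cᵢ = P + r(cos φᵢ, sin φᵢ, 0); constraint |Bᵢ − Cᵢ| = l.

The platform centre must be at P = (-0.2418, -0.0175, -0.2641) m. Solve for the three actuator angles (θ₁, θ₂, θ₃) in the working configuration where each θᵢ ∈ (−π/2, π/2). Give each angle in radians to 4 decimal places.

arm 1 (φ=0.0°): x'=-0.2418, y'=-0.0175
  A=0.3018, B=-0.2641, C=(l²−L²−A²−y'²−z²)/(2L)=-0.2077
  √(A²+B²)=0.4010;  θ1 = -0.7189+2.1152 ≈ 1.3963
rotate P by −φ2: (0.1057, 0.2182, -0.2641)
  e−x'=-0.0457;  (l²−L²−(e−x')²−y'²−z²)/2L = 0.0008
  √(A²+B²)=0.2680;  θ2 = -1.7423+1.5677 ≈ -0.1746
φ3=240.0° → target in arm frame (0.1361, -0.2007)
  A=-0.0761, B=-0.2641, C=(l²−L²−A²−y'²−z²)/(2L)=0.0190
  γ=atan2(-0.2641,-0.0761)=-1.8512;  ψ=arccos(0.0692)=1.5015;  θ3=γ+ψ≈-0.3497

θ₁ = 1.3963, θ₂ = -0.1746, θ₃ = -0.3497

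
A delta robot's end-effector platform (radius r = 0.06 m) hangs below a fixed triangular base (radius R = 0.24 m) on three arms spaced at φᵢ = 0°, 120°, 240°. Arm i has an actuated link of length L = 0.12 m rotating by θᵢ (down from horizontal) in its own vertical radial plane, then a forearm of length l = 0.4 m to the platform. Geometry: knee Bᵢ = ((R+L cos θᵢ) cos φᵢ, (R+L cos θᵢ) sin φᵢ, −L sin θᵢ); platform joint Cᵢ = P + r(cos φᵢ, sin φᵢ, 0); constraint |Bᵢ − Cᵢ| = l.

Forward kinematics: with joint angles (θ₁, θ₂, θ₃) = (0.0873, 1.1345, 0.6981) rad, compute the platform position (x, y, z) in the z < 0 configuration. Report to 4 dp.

centre 1 = (0.2995·cos0.0°, 0.2995·sin0.0°, -0.0105) = (0.2995, 0.0000, -0.0105)
arm 2 at φ=120.0°: ρ2 = 0.2307;  centre 2 = (-0.1154, 0.1998, -0.1088)
arm 3 at φ=240.0°: ρ3 = 0.2719;  centre 3 = (-0.1360, -0.2355, -0.0771)
|centre ₂|²−|centre ₁|² = -0.0248;  |centre ₃|²−|centre ₁|² = -0.0099
linear system: -0.8298x+0.3996y = -0.0248−-0.1966z; -0.8710x+-0.4710y = -0.0099−-0.1333z
det = 0.7389;  x = 0.0212+-0.1974z,  y = -0.0180+0.0820z
into |P−centre ₁|² = l²: 1.0457z² + 0.1279z + -0.0821 = 0;  Δ = 0.3597;  z = -0.3479 or 0.2256 → z<0 root = -0.3479
x = 0.0899, y = -0.0466

(0.0899, -0.0466, -0.3479)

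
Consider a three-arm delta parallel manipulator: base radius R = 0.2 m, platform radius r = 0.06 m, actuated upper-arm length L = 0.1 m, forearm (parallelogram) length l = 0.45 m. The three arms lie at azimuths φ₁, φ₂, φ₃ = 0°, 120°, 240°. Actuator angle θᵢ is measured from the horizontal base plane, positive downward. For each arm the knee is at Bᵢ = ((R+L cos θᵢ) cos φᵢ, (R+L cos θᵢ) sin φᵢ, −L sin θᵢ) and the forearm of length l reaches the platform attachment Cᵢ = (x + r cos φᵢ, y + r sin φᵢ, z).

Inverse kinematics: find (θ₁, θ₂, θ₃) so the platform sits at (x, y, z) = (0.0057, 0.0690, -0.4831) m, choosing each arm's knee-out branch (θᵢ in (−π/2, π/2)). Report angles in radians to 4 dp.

φ1=0.0° → target in arm frame (0.0057, 0.0690)
  e−x'=0.1343;  (l²−L²−(e−x')²−y'²−z²)/2L = -0.3184
  θ1 = atan2(B,A) + arccos(C/0.5014) = 0.9592
rotate P by −φ2: (0.0569, -0.0394, -0.4831)
  A cos θ + B sin θ = C:  0.0831·cos θ + -0.4831·sin θ = -0.2467
  θ2 = atan2(B,A) + arccos(C/0.4902) = 0.6978
φ3=240.0° → target in arm frame (-0.0626, -0.0296)
  A cos θ + B sin θ = C:  0.2026·cos θ + -0.4831·sin θ = -0.4140
  γ=atan2(-0.4831,0.2026)=-1.1737;  ψ=arccos(-0.7904)=2.4822;  θ3=γ+ψ≈1.3085

θ₁ = 0.9592, θ₂ = 0.6978, θ₃ = 1.3085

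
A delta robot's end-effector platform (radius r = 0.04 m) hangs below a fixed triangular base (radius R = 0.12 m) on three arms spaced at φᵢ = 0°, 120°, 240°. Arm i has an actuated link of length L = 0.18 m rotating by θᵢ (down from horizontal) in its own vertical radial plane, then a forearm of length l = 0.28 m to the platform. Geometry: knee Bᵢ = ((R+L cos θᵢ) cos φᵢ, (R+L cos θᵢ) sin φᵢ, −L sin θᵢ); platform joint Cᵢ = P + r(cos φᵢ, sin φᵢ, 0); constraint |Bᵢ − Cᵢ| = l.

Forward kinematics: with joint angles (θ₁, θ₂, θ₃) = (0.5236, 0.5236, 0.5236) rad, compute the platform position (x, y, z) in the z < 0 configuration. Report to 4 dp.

(0.0000, 0.0000, -0.2409)

S1 = (0.2359·cos0.0°, 0.2359·sin0.0°, -0.0900) = (0.2359, 0.0000, -0.0900)
φ2=120.0°: virtual centre (-0.1179, 0.2043, -0.0900), radius l
φ3=240.0°: virtual centre (-0.1179, -0.2043, -0.0900), radius l
subtract pairs → two planes through P
plane₁₂: -0.7077x+0.4086y+0.0000z = 0.0000
det = 0.5782;  x = 0.0000+0.0000z,  y = 0.0000+0.0000z
sphere 1 gives Az²+Bz+C=0 with A=1.0000, B=0.1800, C=-0.0147;  B²−4AC=0.0910;  roots -0.2409, 0.0609;  negative root z = -0.2409
x = 0.0000, y = 0.0000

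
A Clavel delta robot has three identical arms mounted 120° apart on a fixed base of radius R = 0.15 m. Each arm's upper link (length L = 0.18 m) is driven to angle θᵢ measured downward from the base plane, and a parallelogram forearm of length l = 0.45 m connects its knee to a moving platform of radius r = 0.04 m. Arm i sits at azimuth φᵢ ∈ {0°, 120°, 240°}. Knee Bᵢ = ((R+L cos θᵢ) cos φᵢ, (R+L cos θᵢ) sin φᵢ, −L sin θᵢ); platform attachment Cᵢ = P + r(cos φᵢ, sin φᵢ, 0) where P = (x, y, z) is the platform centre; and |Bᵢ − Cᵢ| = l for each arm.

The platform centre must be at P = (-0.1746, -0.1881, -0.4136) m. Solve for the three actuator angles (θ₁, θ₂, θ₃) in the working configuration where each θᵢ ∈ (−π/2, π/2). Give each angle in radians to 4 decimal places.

φ1=0.0° → target in arm frame (-0.1746, -0.1881)
  e−x'=0.2846;  (l²−L²−(e−x')²−y'²−z²)/2L = -0.3260
  γ=atan2(-0.4136,0.2846)=-0.9681;  ψ=arccos(-0.6492)=2.2774;  θ1=γ+ψ≈1.3093
φ2=120.0° → target in arm frame (-0.0756, 0.2453)
  A=0.1856, B=-0.4136, C=(l²−L²−A²−y'²−z²)/(2L)=-0.2655
  √(A²+B²)=0.4533;  θ2 = -1.1490+2.1964 ≈ 1.0474
rotate P by −φ3: (0.2502, -0.0572, -0.4136)
  A=-0.1402, B=-0.4136, C=(l²−L²−A²−y'²−z²)/(2L)=-0.0664
  θ3 = atan2(B,A) + arccos(C/0.4367) = -0.1743

θ₁ = 1.3093, θ₂ = 1.0474, θ₃ = -0.1743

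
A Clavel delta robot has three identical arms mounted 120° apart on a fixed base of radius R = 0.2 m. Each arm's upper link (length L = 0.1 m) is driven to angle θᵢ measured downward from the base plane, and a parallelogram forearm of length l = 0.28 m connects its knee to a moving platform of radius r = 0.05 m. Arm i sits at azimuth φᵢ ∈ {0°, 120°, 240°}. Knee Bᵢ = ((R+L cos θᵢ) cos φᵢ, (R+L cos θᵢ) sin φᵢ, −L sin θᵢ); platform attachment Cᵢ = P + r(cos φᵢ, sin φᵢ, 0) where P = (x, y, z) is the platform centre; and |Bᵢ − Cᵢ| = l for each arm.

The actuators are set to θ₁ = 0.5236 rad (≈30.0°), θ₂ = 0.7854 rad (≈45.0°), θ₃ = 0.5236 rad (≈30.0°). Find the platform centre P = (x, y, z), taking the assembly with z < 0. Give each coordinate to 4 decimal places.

arm 1 at φ=0.0°: ρ1 = 0.2366;  O1 = (0.2366, 0.0000, -0.0500)
φ2=120.0°: virtual centre (-0.1104, 0.1911, -0.0707), radius l
φ3=240.0°: virtual centre (-0.1183, -0.2049, -0.0500), radius l
|O₂|²−|O₁|² = -0.0048;  |O₃|²−|O₁|² = 0.0000
linear system: -0.6939x+0.3823y = -0.0048−-0.0414z; -0.7098x+-0.4098y = 0.0000−0.0000z
Cramer: x(z) = 0.0035-0.0305z;  y(z) = -0.0061+0.0529z
sphere 1 gives Az²+Bz+C=0 with A=1.0037, B=0.1136, C=-0.0215;  B²−4AC=0.0994;  roots -0.2136, 0.1004;  negative root z = -0.2136
x = 0.0100, y = -0.0174

(0.0100, -0.0174, -0.2136)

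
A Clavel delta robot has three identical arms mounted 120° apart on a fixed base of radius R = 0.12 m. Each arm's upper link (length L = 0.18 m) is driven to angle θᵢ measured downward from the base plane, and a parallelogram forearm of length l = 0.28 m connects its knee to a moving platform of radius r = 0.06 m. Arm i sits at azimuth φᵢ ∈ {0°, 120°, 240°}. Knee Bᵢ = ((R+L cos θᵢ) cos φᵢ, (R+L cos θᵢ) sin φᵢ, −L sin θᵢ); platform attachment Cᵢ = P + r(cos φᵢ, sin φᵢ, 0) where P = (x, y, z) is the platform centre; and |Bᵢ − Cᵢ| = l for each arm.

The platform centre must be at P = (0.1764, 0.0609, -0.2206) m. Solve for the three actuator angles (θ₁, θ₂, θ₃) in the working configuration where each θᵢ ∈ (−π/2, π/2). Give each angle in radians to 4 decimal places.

θ₁ = -0.2618, θ₂ = 0.9600, θ₃ = 1.3092

arm 1 (φ=0.0°): x'=0.1764, y'=0.0609
  A cos θ + B sin θ = C:  -0.1164·cos θ + -0.2206·sin θ = -0.0553
  θ1 = atan2(B,A) + arccos(C/0.2494) = -0.2618
arm 2 (φ=120.0°): x'=-0.0355, y'=-0.1832
  A=0.0955, B=-0.2206, C=(l²−L²−A²−y'²−z²)/(2L)=-0.1260
  γ=atan2(-0.2206,0.0955)=-1.1624;  ψ=arccos(-0.5240)=2.1224;  θ2=γ+ψ≈0.9600
arm 3 (φ=240.0°): x'=-0.1409, y'=0.1223
  A=0.2009, B=-0.2206, C=(l²−L²−A²−y'²−z²)/(2L)=-0.1611
  θ3 = atan2(B,A) + arccos(C/0.2984) = 1.3092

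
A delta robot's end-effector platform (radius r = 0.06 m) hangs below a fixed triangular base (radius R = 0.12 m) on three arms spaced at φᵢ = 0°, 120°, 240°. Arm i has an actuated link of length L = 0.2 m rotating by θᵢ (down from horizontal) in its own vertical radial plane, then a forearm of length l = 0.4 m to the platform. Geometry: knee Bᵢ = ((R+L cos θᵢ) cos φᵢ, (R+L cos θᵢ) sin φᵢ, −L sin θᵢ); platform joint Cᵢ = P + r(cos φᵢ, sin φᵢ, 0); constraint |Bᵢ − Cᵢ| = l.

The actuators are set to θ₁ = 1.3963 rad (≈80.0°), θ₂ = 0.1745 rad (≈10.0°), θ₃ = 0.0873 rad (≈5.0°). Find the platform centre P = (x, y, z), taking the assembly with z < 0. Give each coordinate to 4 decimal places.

O1 = (0.0947·cos0.0°, 0.0947·sin0.0°, -0.1970) = (0.0947, 0.0000, -0.1970)
arm 2 at φ=120.0°: ρ2 = 0.2570;  O2 = (-0.1285, 0.2225, -0.0347)
φ3=240.0°: virtual centre (-0.1296, -0.2245, -0.0174), radius l
subtract pairs → two planes through P
[-0.4464 0.4451 0.3245]·P = 0.0195;  [-0.4487 -0.4490 0.3590]·P = 0.0197
Cramer: x(z) = -0.0438+0.7635z;  y(z) = -0.0002+0.0367z
sphere 1 gives Az²+Bz+C=0 with A=1.5843, B=0.1824, C=-0.1020;  B²−4AC=0.6797;  roots -0.3178, 0.2026;  negative root z = -0.3178
x = -0.2864, y = -0.0119

(-0.2864, -0.0119, -0.3178)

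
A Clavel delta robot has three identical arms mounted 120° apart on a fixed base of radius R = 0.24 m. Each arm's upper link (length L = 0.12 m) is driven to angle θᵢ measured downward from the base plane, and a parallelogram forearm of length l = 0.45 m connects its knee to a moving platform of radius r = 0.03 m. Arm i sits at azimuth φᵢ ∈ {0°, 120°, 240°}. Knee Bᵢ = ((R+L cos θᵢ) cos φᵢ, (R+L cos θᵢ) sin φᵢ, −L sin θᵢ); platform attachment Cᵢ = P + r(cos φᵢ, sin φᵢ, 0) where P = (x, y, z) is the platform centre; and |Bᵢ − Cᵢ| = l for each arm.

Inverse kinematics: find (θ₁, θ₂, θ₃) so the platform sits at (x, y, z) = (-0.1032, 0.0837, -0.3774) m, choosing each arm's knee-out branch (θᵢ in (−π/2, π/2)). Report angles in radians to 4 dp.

θ₁ = 1.2220, θ₂ = -0.1745, θ₃ = 0.7853

arm 1 (φ=0.0°): x'=-0.1032, y'=0.0837
  e−x'=0.3132;  (l²−L²−(e−x')²−y'²−z²)/2L = -0.2476
  √(A²+B²)=0.4904;  θ1 = -0.8781+2.1001 ≈ 1.2220
rotate P by −φ2: (0.1241, 0.0475, -0.3774)
  e−x'=0.0859;  (l²−L²−(e−x')²−y'²−z²)/2L = 0.1501
  √(A²+B²)=0.3871;  θ2 = -1.3470+1.1725 ≈ -0.1745
arm 3 (φ=240.0°): x'=-0.0209, y'=-0.1312
  A=0.2309, B=-0.3774, C=(l²−L²−A²−y'²−z²)/(2L)=-0.1036
  √(A²+B²)=0.4424;  θ3 = -1.0218+1.8071 ≈ 0.7853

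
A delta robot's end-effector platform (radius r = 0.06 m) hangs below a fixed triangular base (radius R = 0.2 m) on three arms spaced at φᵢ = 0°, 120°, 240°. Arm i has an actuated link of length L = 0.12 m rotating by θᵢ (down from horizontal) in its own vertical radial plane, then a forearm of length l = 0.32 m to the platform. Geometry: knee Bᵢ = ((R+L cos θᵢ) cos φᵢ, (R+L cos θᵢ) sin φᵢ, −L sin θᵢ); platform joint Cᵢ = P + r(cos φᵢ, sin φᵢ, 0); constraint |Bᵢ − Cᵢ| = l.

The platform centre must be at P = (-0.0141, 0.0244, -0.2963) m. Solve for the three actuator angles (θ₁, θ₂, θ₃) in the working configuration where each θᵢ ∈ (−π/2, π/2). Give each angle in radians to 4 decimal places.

φ1=0.0° → target in arm frame (-0.0141, 0.0244)
  A=0.1541, B=-0.2963, C=(l²−L²−A²−y'²−z²)/(2L)=-0.1006
  γ=atan2(-0.2963,0.1541)=-1.0912;  ψ=arccos(-0.3011)=1.8767;  θ1=γ+ψ≈0.7854
rotate P by −φ2: (0.0282, 0.0000, -0.2963)
  A cos θ + B sin θ = C:  0.1118·cos θ + -0.2963·sin θ = -0.0512
  θ2 = atan2(B,A) + arccos(C/0.3167) = 0.5234
φ3=240.0° → target in arm frame (-0.0141, -0.0244)
  A cos θ + B sin θ = C:  0.1541·cos θ + -0.2963·sin θ = -0.1005
  √(A²+B²)=0.3340;  θ3 = -1.0913+1.8766 ≈ 0.7853

θ₁ = 0.7854, θ₂ = 0.5234, θ₃ = 0.7853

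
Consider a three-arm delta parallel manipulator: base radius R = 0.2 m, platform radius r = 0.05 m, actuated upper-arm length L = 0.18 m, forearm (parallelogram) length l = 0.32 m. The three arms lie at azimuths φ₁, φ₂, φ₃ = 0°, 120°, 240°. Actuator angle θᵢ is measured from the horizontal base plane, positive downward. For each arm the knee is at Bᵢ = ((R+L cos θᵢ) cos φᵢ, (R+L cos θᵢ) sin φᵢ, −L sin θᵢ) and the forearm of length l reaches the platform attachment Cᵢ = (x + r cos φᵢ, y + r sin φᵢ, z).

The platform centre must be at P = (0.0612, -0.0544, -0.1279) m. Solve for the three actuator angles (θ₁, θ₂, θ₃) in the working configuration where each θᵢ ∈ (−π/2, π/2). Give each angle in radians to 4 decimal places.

θ₁ = -0.2618, θ₂ = 1.0471, θ₃ = 0.3494

arm 1 (φ=0.0°): x'=0.0612, y'=-0.0544
  A cos θ + B sin θ = C:  0.0888·cos θ + -0.1279·sin θ = 0.1189
  θ1 = atan2(B,A) + arccos(C/0.1557) = -0.2618
rotate P by −φ2: (-0.0777, -0.0258, -0.1279)
  A cos θ + B sin θ = C:  0.2277·cos θ + -0.1279·sin θ = 0.0031
  γ=atan2(-0.1279,0.2277)=-0.5118;  ψ=arccos(0.0119)=1.5588;  θ2=γ+ψ≈1.0471
φ3=240.0° → target in arm frame (0.0165, 0.0802)
  A cos θ + B sin θ = C:  0.1335·cos θ + -0.1279·sin θ = 0.0816
  √(A²+B²)=0.1849;  θ3 = -0.7640+1.1134 ≈ 0.3494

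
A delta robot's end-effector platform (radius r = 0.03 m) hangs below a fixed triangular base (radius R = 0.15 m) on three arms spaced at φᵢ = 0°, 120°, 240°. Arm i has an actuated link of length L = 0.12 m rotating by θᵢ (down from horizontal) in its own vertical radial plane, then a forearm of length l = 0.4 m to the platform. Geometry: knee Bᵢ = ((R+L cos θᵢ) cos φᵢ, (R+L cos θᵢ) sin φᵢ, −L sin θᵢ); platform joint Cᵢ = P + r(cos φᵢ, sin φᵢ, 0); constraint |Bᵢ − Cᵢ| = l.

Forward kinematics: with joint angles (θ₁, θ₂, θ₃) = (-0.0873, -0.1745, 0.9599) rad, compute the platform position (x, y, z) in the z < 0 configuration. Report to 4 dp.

(0.0631, 0.1252, -0.3259)

arm 1 at φ=0.0°: e+L cos θ1 = 0.2395;  O1 = (0.2395, 0.0000, 0.0105)
arm 2 at φ=120.0°: e+L cos θ2 = 0.2382;  O2 = (-0.1191, 0.2063, 0.0208)
arm 3 at φ=240.0°: e+L cos θ3 = 0.1888;  O3 = (-0.0944, -0.1635, -0.0983)
eliminate P² terms by subtracting sphere 1 from 2 and 3
plane₁₂: -0.7173x+0.4125y+0.0207z = -0.0003
det = 0.5101;  x = 0.0101+-0.1626z,  y = 0.0167+-0.3330z
sphere 1 gives Az²+Bz+C=0 with A=1.1373, B=0.0426, C=-0.1069;  B²−4AC=0.4883;  roots -0.3259, 0.2885;  negative root z = -0.3259
x = 0.0631, y = 0.1252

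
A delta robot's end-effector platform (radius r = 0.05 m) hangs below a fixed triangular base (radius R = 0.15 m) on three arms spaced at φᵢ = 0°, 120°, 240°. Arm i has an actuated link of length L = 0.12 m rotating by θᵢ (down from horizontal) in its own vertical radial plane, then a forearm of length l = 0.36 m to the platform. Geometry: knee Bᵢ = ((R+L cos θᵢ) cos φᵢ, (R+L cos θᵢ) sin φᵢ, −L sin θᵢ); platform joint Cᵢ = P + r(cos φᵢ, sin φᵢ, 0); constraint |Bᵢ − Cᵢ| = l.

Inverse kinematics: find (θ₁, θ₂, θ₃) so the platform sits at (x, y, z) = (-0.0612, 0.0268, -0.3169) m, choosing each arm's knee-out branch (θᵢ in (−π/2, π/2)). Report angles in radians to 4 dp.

rotate P by −φ1: (-0.0612, 0.0268, -0.3169)
  e−x'=0.1612;  (l²−L²−(e−x')²−y'²−z²)/2L = -0.0497
  θ1 = atan2(B,A) + arccos(C/0.3555) = 0.6108
arm 2 (φ=120.0°): x'=0.0538, y'=0.0396
  A=0.0462, B=-0.3169, C=(l²−L²−A²−y'²−z²)/(2L)=0.0461
  γ=atan2(-0.3169,0.0462)=-1.4261;  ψ=arccos(0.1441)=1.4262;  θ2=γ+ψ≈0.0002
rotate P by −φ3: (0.0074, -0.0664, -0.3169)
  A=0.0926, B=-0.3169, C=(l²−L²−A²−y'²−z²)/(2L)=0.0075
  γ=atan2(-0.3169,0.0926)=-1.2865;  ψ=arccos(0.0226)=1.5482;  θ3=γ+ψ≈0.2617

θ₁ = 0.6108, θ₂ = 0.0002, θ₃ = 0.2617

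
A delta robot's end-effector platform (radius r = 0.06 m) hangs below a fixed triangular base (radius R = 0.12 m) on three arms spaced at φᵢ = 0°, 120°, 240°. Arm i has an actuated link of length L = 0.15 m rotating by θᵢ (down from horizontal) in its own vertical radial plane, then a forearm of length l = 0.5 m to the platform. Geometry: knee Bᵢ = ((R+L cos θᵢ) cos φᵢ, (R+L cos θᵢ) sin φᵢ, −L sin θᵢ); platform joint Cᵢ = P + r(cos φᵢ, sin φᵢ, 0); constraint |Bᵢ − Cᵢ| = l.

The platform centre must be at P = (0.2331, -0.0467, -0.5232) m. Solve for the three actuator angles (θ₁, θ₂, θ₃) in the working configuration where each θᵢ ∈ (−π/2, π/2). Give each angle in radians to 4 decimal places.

θ₁ = 0.1744, θ₂ = 1.2214, θ₃ = 1.0470

arm 1 (φ=0.0°): x'=0.2331, y'=-0.0467
  e−x'=-0.1731;  (l²−L²−(e−x')²−y'²−z²)/2L = -0.2613
  √(A²+B²)=0.5511;  θ1 = -1.8903+2.0647 ≈ 0.1744
arm 2 (φ=120.0°): x'=-0.1570, y'=-0.1785
  A=0.2170, B=-0.5232, C=(l²−L²−A²−y'²−z²)/(2L)=-0.4173
  √(A²+B²)=0.5664;  θ2 = -1.1776+2.3991 ≈ 1.2214
φ3=240.0° → target in arm frame (-0.0761, 0.2252)
  e−x'=0.1361;  (l²−L²−(e−x')²−y'²−z²)/2L = -0.3850
  √(A²+B²)=0.5406;  θ3 = -1.3163+2.3632 ≈ 1.0470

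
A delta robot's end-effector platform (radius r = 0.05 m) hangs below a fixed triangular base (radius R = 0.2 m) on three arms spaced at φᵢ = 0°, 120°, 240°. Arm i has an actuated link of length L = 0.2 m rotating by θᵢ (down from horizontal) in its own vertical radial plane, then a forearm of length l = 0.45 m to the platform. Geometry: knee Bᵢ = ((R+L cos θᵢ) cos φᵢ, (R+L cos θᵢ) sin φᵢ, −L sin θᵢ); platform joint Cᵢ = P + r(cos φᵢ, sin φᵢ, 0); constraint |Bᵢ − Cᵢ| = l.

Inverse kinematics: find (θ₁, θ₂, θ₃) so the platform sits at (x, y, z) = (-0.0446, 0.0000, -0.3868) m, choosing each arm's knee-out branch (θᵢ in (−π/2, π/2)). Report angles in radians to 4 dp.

rotate P by −φ1: (-0.0446, 0.0000, -0.3868)
  A cos θ + B sin θ = C:  0.1946·cos θ + -0.3868·sin θ = -0.0625
  √(A²+B²)=0.4330;  θ1 = -1.1047+1.7155 ≈ 0.6109
rotate P by −φ2: (0.0223, 0.0386, -0.3868)
  A cos θ + B sin θ = C:  0.1277·cos θ + -0.3868·sin θ = -0.0123
  √(A²+B²)=0.4073;  θ2 = -1.2519+1.6010 ≈ 0.3490
rotate P by −φ3: (0.0223, -0.0386, -0.3868)
  e−x'=0.1277;  (l²−L²−(e−x')²−y'²−z²)/2L = -0.0123
  θ3 = atan2(B,A) + arccos(C/0.4073) = 0.3490

θ₁ = 0.6109, θ₂ = 0.3490, θ₃ = 0.3490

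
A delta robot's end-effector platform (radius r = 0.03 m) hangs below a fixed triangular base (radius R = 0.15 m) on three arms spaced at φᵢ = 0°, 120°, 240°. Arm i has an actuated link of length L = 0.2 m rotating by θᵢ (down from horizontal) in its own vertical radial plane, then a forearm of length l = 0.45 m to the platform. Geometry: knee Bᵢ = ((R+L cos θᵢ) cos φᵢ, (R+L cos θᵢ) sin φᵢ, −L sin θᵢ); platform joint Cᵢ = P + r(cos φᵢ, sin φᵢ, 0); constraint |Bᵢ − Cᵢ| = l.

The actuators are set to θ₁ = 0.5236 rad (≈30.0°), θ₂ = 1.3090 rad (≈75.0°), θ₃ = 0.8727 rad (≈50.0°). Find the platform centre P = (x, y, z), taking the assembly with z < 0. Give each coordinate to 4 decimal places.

φ1=0.0°: virtual centre (0.2932, 0.0000, -0.1000), radius l
O2 = (0.1718·cos120.0°, 0.1718·sin120.0°, -0.1932) = (-0.0859, 0.1488, -0.1932)
φ3=240.0°: virtual centre (-0.1243, -0.2153, -0.1532), radius l
subtract pairs → two planes through P
[-0.7582 0.2975 -0.1864]·P = -0.0291;  [-0.8350 -0.4305 -0.1064]·P = -0.0107
Cramer: x(z) = 0.0274-0.1947z;  y(z) = -0.0282+0.1303z
into |P−O₁|² = l²: 1.0549z² + 0.2961z + -0.1210 = 0;  Δ = 0.5984;  z = -0.5070 or 0.2263 → z<0 root = -0.5070
x = 0.1261, y = -0.0943

(0.1261, -0.0943, -0.5070)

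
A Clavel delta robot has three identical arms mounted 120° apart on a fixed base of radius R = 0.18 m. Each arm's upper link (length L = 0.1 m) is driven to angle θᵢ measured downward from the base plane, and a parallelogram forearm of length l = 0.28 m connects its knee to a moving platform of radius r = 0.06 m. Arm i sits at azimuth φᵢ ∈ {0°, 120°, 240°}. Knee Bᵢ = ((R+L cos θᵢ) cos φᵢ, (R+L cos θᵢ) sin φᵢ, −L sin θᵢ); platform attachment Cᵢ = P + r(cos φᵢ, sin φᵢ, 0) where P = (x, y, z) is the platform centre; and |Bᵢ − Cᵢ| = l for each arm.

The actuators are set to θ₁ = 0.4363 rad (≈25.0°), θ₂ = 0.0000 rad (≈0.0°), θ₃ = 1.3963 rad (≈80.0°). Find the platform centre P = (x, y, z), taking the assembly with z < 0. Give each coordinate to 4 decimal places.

centre 1 = (0.2106·cos0.0°, 0.2106·sin0.0°, -0.0423) = (0.2106, 0.0000, -0.0423)
arm 2 at φ=120.0°: e+L cos θ2 = 0.2200;  centre 2 = (-0.1100, 0.1905, 0.0000)
centre 3 = (0.1374·cos240.0°, 0.1374·sin240.0°, -0.0985) = (-0.0687, -0.1190, -0.0985)
|centre ₂|²−|centre ₁|² = 0.0022;  |centre ₃|²−|centre ₁|² = -0.0176
plane₁₂: -0.6413x+0.3811y+0.0845z = 0.0022
det = 0.3654;  x = 0.0169+-0.0622z,  y = 0.0343+-0.3265z
sphere 1 gives Az²+Bz+C=0 with A=1.1105, B=0.0862, C=-0.0379;  B²−4AC=0.1758;  roots -0.2276, 0.1499;  negative root z = -0.2276
x = 0.0310, y = 0.1086

(0.0310, 0.1086, -0.2276)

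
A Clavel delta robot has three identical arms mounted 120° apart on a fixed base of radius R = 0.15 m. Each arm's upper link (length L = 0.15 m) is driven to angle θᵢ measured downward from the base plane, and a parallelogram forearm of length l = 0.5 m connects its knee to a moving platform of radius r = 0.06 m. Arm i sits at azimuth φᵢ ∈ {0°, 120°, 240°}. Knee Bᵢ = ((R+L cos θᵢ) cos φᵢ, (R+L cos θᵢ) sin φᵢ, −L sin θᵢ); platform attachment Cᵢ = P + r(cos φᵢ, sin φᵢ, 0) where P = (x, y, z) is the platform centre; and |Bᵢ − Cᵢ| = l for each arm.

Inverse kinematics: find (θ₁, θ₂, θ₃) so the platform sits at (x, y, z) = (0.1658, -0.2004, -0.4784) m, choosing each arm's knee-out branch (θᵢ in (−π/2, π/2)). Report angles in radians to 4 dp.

rotate P by −φ1: (0.1658, -0.2004, -0.4784)
  e−x'=-0.0758;  (l²−L²−(e−x')²−y'²−z²)/2L = -0.1576
  θ1 = atan2(B,A) + arccos(C/0.4844) = 0.1742
rotate P by −φ2: (-0.2565, -0.0434, -0.4784)
  A cos θ + B sin θ = C:  0.3465·cos θ + -0.4784·sin θ = -0.4109
  γ=atan2(-0.4784,0.3465)=-0.9440;  ψ=arccos(-0.6957)=2.3402;  θ2=γ+ψ≈1.3962
arm 3 (φ=240.0°): x'=0.0907, y'=0.2438
  A=-0.0007, B=-0.4784, C=(l²−L²−A²−y'²−z²)/(2L)=-0.2027
  θ3 = atan2(B,A) + arccos(C/0.4784) = 0.4361

θ₁ = 0.1742, θ₂ = 1.3962, θ₃ = 0.4361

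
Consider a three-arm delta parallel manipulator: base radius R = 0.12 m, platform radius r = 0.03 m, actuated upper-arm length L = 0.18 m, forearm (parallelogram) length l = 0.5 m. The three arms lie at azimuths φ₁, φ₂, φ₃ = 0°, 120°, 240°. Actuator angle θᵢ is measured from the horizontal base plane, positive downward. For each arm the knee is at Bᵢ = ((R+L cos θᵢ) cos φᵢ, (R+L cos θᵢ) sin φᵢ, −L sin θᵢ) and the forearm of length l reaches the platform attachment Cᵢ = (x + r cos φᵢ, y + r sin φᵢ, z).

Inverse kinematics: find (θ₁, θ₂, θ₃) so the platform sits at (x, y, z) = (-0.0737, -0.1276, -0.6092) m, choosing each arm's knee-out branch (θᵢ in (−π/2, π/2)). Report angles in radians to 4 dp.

θ₁ = 1.3092, θ₂ = 1.3090, θ₃ = 0.6983

rotate P by −φ1: (-0.0737, -0.1276, -0.6092)
  e−x'=0.1637;  (l²−L²−(e−x')²−y'²−z²)/2L = -0.5461
  θ1 = atan2(B,A) + arccos(C/0.6308) = 1.3092
arm 2 (φ=120.0°): x'=-0.0737, y'=0.1276
  A=0.1637, B=-0.6092, C=(l²−L²−A²−y'²−z²)/(2L)=-0.5461
  θ2 = atan2(B,A) + arccos(C/0.6308) = 1.3090
rotate P by −φ3: (0.1474, 0.0000, -0.6092)
  e−x'=-0.0574;  (l²−L²−(e−x')²−y'²−z²)/2L = -0.4356
  θ3 = atan2(B,A) + arccos(C/0.6119) = 0.6983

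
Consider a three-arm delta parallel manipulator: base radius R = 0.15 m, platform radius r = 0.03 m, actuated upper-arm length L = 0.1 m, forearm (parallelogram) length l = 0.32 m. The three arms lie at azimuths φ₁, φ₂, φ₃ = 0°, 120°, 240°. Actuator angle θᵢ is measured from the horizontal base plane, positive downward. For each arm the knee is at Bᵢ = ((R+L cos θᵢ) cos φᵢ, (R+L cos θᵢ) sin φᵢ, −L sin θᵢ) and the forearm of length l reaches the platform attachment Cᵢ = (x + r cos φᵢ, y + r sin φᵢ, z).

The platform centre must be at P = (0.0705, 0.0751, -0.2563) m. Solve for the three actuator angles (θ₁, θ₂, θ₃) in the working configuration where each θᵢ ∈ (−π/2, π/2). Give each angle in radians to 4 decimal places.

θ₁ = -0.1739, θ₂ = 0.1749, θ₃ = 1.0473

φ1=0.0° → target in arm frame (0.0705, 0.0751)
  A=0.0495, B=-0.2563, C=(l²−L²−A²−y'²−z²)/(2L)=0.0931
  γ=atan2(-0.2563,0.0495)=-1.3800;  ψ=arccos(0.3567)=1.2061;  θ1=γ+ψ≈-0.1739
rotate P by −φ2: (0.0298, -0.0986, -0.2563)
  A cos θ + B sin θ = C:  0.0902·cos θ + -0.2563·sin θ = 0.0442
  θ2 = atan2(B,A) + arccos(C/0.2717) = 0.1749
arm 3 (φ=240.0°): x'=-0.1003, y'=0.0235
  A cos θ + B sin θ = C:  0.2203·cos θ + -0.2563·sin θ = -0.1118
  θ3 = atan2(B,A) + arccos(C/0.3380) = 1.0473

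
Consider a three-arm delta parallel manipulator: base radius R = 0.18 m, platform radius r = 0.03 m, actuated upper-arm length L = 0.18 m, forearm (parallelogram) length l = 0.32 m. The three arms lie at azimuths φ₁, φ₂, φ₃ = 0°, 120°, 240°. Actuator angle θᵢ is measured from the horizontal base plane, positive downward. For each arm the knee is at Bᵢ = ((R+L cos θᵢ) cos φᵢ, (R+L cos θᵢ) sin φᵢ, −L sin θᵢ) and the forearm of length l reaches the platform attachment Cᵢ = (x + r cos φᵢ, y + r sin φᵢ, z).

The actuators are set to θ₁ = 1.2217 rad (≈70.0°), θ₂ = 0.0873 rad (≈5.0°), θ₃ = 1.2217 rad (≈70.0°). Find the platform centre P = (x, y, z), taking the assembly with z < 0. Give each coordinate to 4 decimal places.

φ1=0.0°: virtual centre (0.2116, 0.0000, -0.1691), radius l
arm 2 at φ=120.0°: (R−r)+L cos θ2 = 0.3293;  centre 2 = (-0.1647, 0.2852, -0.0157)
centre 3 = (0.2116·cos240.0°, 0.2116·sin240.0°, -0.1691) = (-0.1058, -0.1832, -0.1691)
subtract pairs → two planes through P
[-0.7525 0.5704 0.3069]·P = 0.0353;  [-0.6347 -0.3664 0.0000]·P = 0.0000
det = 0.6378;  x = -0.0203+0.1763z,  y = 0.0352+-0.3054z
sphere 1 gives Az²+Bz+C=0 with A=1.1244, B=0.2350, C=-0.0188;  B²−4AC=0.1398;  roots -0.2708, 0.0617;  negative root z = -0.2708
x = -0.0680, y = 0.1179

(-0.0680, 0.1179, -0.2708)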